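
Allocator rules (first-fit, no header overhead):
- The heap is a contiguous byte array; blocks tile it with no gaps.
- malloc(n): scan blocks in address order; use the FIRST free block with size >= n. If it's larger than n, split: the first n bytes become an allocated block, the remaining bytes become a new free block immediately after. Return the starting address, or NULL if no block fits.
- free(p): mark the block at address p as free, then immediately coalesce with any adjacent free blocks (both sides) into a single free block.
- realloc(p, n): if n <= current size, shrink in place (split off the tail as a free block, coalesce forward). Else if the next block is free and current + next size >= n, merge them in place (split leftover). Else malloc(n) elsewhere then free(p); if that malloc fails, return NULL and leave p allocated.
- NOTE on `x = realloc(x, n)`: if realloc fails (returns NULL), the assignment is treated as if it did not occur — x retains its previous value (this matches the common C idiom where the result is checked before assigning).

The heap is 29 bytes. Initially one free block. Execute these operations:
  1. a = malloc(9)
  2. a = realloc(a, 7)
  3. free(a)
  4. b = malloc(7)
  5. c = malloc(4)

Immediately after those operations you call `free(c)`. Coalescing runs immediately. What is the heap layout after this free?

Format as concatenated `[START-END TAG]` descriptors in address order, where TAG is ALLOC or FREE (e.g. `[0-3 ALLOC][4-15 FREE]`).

Answer: [0-6 ALLOC][7-28 FREE]

Derivation:
Op 1: a = malloc(9) -> a = 0; heap: [0-8 ALLOC][9-28 FREE]
Op 2: a = realloc(a, 7) -> a = 0; heap: [0-6 ALLOC][7-28 FREE]
Op 3: free(a) -> (freed a); heap: [0-28 FREE]
Op 4: b = malloc(7) -> b = 0; heap: [0-6 ALLOC][7-28 FREE]
Op 5: c = malloc(4) -> c = 7; heap: [0-6 ALLOC][7-10 ALLOC][11-28 FREE]
free(c): c = 7 -> block [7-10 ALLOC]; mark free, coalesce with adjacent free neighbors -> [0-6 ALLOC][7-28 FREE]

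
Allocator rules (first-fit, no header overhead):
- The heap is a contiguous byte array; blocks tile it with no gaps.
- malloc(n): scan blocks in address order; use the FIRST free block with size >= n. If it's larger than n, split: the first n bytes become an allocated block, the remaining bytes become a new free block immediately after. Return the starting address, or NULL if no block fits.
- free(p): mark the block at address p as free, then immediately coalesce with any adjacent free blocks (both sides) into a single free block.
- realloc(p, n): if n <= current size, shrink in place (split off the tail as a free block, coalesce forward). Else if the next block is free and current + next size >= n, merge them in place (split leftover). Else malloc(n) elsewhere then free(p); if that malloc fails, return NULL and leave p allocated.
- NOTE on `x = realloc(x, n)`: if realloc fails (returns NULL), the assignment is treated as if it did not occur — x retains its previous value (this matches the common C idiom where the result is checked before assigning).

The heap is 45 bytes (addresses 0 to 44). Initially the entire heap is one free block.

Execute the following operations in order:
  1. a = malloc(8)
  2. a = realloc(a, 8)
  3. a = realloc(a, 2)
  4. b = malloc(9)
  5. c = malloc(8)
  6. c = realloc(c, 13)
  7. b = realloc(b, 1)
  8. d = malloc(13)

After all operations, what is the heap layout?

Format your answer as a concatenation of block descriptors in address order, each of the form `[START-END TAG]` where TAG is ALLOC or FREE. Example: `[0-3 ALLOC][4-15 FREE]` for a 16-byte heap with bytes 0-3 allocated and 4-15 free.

Op 1: a = malloc(8) -> a = 0; heap: [0-7 ALLOC][8-44 FREE]
Op 2: a = realloc(a, 8) -> a = 0; heap: [0-7 ALLOC][8-44 FREE]
Op 3: a = realloc(a, 2) -> a = 0; heap: [0-1 ALLOC][2-44 FREE]
Op 4: b = malloc(9) -> b = 2; heap: [0-1 ALLOC][2-10 ALLOC][11-44 FREE]
Op 5: c = malloc(8) -> c = 11; heap: [0-1 ALLOC][2-10 ALLOC][11-18 ALLOC][19-44 FREE]
Op 6: c = realloc(c, 13) -> c = 11; heap: [0-1 ALLOC][2-10 ALLOC][11-23 ALLOC][24-44 FREE]
Op 7: b = realloc(b, 1) -> b = 2; heap: [0-1 ALLOC][2-2 ALLOC][3-10 FREE][11-23 ALLOC][24-44 FREE]
Op 8: d = malloc(13) -> d = 24; heap: [0-1 ALLOC][2-2 ALLOC][3-10 FREE][11-23 ALLOC][24-36 ALLOC][37-44 FREE]

Answer: [0-1 ALLOC][2-2 ALLOC][3-10 FREE][11-23 ALLOC][24-36 ALLOC][37-44 FREE]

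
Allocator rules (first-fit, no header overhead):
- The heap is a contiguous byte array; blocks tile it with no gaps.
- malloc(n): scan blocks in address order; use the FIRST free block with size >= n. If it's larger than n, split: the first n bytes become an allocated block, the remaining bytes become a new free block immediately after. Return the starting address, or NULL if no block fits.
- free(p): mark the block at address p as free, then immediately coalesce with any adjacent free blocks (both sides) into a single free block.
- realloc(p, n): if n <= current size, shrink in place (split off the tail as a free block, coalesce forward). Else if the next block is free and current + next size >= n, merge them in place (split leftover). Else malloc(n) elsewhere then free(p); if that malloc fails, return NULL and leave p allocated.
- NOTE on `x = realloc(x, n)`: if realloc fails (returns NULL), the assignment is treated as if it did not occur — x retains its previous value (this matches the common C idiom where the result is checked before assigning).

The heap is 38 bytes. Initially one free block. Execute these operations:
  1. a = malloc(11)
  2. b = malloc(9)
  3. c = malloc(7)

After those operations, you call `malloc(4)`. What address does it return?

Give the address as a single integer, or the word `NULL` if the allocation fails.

Answer: 27

Derivation:
Op 1: a = malloc(11) -> a = 0; heap: [0-10 ALLOC][11-37 FREE]
Op 2: b = malloc(9) -> b = 11; heap: [0-10 ALLOC][11-19 ALLOC][20-37 FREE]
Op 3: c = malloc(7) -> c = 20; heap: [0-10 ALLOC][11-19 ALLOC][20-26 ALLOC][27-37 FREE]
malloc(4): first-fit scan over [0-10 ALLOC][11-19 ALLOC][20-26 ALLOC][27-37 FREE] -> 27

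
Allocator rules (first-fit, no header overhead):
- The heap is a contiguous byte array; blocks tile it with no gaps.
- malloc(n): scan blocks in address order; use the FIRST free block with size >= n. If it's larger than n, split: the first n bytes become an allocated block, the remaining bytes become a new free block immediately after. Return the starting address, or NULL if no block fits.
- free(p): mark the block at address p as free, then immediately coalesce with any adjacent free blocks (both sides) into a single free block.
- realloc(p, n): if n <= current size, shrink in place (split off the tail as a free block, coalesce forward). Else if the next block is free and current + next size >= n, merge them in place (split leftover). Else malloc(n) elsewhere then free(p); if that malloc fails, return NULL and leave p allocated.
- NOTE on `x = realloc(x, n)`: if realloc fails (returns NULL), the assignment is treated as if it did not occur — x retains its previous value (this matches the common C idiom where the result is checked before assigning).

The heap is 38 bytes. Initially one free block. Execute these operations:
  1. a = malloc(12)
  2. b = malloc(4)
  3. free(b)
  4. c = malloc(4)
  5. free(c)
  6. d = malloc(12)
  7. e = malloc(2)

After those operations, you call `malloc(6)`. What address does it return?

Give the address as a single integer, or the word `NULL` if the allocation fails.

Op 1: a = malloc(12) -> a = 0; heap: [0-11 ALLOC][12-37 FREE]
Op 2: b = malloc(4) -> b = 12; heap: [0-11 ALLOC][12-15 ALLOC][16-37 FREE]
Op 3: free(b) -> (freed b); heap: [0-11 ALLOC][12-37 FREE]
Op 4: c = malloc(4) -> c = 12; heap: [0-11 ALLOC][12-15 ALLOC][16-37 FREE]
Op 5: free(c) -> (freed c); heap: [0-11 ALLOC][12-37 FREE]
Op 6: d = malloc(12) -> d = 12; heap: [0-11 ALLOC][12-23 ALLOC][24-37 FREE]
Op 7: e = malloc(2) -> e = 24; heap: [0-11 ALLOC][12-23 ALLOC][24-25 ALLOC][26-37 FREE]
malloc(6): first-fit scan over [0-11 ALLOC][12-23 ALLOC][24-25 ALLOC][26-37 FREE] -> 26

Answer: 26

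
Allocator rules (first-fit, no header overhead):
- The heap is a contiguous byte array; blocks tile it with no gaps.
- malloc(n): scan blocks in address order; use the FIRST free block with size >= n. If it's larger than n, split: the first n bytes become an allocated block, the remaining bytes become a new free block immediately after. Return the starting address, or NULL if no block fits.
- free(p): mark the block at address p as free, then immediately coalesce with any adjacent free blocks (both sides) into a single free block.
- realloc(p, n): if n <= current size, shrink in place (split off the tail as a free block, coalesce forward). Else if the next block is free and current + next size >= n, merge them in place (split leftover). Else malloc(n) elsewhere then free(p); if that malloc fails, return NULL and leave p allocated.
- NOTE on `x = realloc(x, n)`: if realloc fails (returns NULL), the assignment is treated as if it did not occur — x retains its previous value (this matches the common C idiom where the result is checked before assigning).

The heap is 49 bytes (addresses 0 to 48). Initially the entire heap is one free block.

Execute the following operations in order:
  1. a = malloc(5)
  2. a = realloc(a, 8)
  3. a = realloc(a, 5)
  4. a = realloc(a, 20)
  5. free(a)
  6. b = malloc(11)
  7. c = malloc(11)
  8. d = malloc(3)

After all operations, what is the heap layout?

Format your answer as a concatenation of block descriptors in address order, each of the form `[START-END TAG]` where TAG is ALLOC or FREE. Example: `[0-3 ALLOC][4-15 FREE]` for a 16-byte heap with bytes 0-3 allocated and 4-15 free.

Answer: [0-10 ALLOC][11-21 ALLOC][22-24 ALLOC][25-48 FREE]

Derivation:
Op 1: a = malloc(5) -> a = 0; heap: [0-4 ALLOC][5-48 FREE]
Op 2: a = realloc(a, 8) -> a = 0; heap: [0-7 ALLOC][8-48 FREE]
Op 3: a = realloc(a, 5) -> a = 0; heap: [0-4 ALLOC][5-48 FREE]
Op 4: a = realloc(a, 20) -> a = 0; heap: [0-19 ALLOC][20-48 FREE]
Op 5: free(a) -> (freed a); heap: [0-48 FREE]
Op 6: b = malloc(11) -> b = 0; heap: [0-10 ALLOC][11-48 FREE]
Op 7: c = malloc(11) -> c = 11; heap: [0-10 ALLOC][11-21 ALLOC][22-48 FREE]
Op 8: d = malloc(3) -> d = 22; heap: [0-10 ALLOC][11-21 ALLOC][22-24 ALLOC][25-48 FREE]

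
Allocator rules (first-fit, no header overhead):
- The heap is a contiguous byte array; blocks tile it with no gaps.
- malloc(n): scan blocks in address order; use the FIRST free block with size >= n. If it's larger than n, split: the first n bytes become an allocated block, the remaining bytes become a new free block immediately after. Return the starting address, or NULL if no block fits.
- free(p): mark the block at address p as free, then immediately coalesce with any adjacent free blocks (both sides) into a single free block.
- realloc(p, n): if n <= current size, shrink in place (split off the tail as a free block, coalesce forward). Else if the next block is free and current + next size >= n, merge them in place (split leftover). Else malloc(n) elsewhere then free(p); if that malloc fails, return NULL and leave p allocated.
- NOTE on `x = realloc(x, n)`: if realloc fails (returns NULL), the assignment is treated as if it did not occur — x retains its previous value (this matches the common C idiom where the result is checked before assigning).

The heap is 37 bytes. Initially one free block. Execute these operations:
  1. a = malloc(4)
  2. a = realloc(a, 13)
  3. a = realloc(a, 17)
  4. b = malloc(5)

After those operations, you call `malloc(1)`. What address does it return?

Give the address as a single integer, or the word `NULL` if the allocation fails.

Op 1: a = malloc(4) -> a = 0; heap: [0-3 ALLOC][4-36 FREE]
Op 2: a = realloc(a, 13) -> a = 0; heap: [0-12 ALLOC][13-36 FREE]
Op 3: a = realloc(a, 17) -> a = 0; heap: [0-16 ALLOC][17-36 FREE]
Op 4: b = malloc(5) -> b = 17; heap: [0-16 ALLOC][17-21 ALLOC][22-36 FREE]
malloc(1): first-fit scan over [0-16 ALLOC][17-21 ALLOC][22-36 FREE] -> 22

Answer: 22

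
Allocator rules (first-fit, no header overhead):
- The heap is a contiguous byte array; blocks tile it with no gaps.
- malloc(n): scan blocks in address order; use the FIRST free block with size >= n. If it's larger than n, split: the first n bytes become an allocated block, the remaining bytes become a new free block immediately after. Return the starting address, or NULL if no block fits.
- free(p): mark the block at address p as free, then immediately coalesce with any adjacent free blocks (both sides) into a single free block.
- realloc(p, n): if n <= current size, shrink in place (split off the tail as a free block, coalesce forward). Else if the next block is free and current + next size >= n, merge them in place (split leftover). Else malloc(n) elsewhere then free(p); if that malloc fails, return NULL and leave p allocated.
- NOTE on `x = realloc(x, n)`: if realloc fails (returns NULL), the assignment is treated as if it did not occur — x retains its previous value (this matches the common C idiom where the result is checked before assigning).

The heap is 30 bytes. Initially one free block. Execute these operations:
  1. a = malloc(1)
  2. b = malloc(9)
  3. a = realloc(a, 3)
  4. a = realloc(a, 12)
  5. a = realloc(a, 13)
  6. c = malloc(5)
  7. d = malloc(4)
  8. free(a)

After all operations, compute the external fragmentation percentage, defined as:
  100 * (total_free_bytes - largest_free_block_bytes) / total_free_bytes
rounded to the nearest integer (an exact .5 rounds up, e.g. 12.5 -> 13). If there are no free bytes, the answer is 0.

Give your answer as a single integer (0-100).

Answer: 19

Derivation:
Op 1: a = malloc(1) -> a = 0; heap: [0-0 ALLOC][1-29 FREE]
Op 2: b = malloc(9) -> b = 1; heap: [0-0 ALLOC][1-9 ALLOC][10-29 FREE]
Op 3: a = realloc(a, 3) -> a = 10; heap: [0-0 FREE][1-9 ALLOC][10-12 ALLOC][13-29 FREE]
Op 4: a = realloc(a, 12) -> a = 10; heap: [0-0 FREE][1-9 ALLOC][10-21 ALLOC][22-29 FREE]
Op 5: a = realloc(a, 13) -> a = 10; heap: [0-0 FREE][1-9 ALLOC][10-22 ALLOC][23-29 FREE]
Op 6: c = malloc(5) -> c = 23; heap: [0-0 FREE][1-9 ALLOC][10-22 ALLOC][23-27 ALLOC][28-29 FREE]
Op 7: d = malloc(4) -> d = NULL; heap: [0-0 FREE][1-9 ALLOC][10-22 ALLOC][23-27 ALLOC][28-29 FREE]
Op 8: free(a) -> (freed a); heap: [0-0 FREE][1-9 ALLOC][10-22 FREE][23-27 ALLOC][28-29 FREE]
Free blocks: [1 13 2] total_free=16 largest=13 -> 100*(16-13)/16 = 300/16 = 18.75 -> rounds to 19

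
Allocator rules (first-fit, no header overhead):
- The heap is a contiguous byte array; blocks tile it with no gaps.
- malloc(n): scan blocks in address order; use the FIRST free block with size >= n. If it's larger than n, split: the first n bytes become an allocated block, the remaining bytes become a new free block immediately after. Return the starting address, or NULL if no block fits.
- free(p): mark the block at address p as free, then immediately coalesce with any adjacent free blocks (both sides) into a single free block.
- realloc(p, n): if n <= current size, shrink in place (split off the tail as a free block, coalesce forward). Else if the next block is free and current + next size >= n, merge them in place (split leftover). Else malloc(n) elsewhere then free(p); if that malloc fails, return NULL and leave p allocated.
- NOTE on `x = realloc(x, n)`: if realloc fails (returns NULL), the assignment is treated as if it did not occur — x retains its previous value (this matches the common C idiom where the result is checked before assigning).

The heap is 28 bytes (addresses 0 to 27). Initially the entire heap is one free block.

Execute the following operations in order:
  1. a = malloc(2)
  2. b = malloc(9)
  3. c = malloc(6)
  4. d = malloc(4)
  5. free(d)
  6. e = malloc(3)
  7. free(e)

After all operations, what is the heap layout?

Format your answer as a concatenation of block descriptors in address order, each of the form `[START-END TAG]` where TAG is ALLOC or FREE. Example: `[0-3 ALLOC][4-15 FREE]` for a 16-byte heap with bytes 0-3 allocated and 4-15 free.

Answer: [0-1 ALLOC][2-10 ALLOC][11-16 ALLOC][17-27 FREE]

Derivation:
Op 1: a = malloc(2) -> a = 0; heap: [0-1 ALLOC][2-27 FREE]
Op 2: b = malloc(9) -> b = 2; heap: [0-1 ALLOC][2-10 ALLOC][11-27 FREE]
Op 3: c = malloc(6) -> c = 11; heap: [0-1 ALLOC][2-10 ALLOC][11-16 ALLOC][17-27 FREE]
Op 4: d = malloc(4) -> d = 17; heap: [0-1 ALLOC][2-10 ALLOC][11-16 ALLOC][17-20 ALLOC][21-27 FREE]
Op 5: free(d) -> (freed d); heap: [0-1 ALLOC][2-10 ALLOC][11-16 ALLOC][17-27 FREE]
Op 6: e = malloc(3) -> e = 17; heap: [0-1 ALLOC][2-10 ALLOC][11-16 ALLOC][17-19 ALLOC][20-27 FREE]
Op 7: free(e) -> (freed e); heap: [0-1 ALLOC][2-10 ALLOC][11-16 ALLOC][17-27 FREE]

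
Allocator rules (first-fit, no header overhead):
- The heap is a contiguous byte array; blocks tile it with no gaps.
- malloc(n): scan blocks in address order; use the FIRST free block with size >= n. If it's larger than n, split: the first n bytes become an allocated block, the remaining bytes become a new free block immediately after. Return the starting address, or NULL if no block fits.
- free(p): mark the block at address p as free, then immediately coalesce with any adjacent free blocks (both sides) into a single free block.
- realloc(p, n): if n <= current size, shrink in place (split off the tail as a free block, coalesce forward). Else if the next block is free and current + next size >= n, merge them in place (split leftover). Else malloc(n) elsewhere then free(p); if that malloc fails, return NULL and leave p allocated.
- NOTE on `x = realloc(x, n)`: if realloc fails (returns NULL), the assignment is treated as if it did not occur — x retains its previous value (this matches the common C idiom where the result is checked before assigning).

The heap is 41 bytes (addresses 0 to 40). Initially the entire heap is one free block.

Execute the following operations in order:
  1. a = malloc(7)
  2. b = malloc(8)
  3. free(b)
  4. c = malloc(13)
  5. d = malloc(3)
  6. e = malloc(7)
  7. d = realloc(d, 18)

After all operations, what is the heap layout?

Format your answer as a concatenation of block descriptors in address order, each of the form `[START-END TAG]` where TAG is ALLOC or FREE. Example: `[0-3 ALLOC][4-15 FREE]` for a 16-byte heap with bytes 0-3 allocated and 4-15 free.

Op 1: a = malloc(7) -> a = 0; heap: [0-6 ALLOC][7-40 FREE]
Op 2: b = malloc(8) -> b = 7; heap: [0-6 ALLOC][7-14 ALLOC][15-40 FREE]
Op 3: free(b) -> (freed b); heap: [0-6 ALLOC][7-40 FREE]
Op 4: c = malloc(13) -> c = 7; heap: [0-6 ALLOC][7-19 ALLOC][20-40 FREE]
Op 5: d = malloc(3) -> d = 20; heap: [0-6 ALLOC][7-19 ALLOC][20-22 ALLOC][23-40 FREE]
Op 6: e = malloc(7) -> e = 23; heap: [0-6 ALLOC][7-19 ALLOC][20-22 ALLOC][23-29 ALLOC][30-40 FREE]
Op 7: d = realloc(d, 18) -> NULL (d unchanged); heap: [0-6 ALLOC][7-19 ALLOC][20-22 ALLOC][23-29 ALLOC][30-40 FREE]

Answer: [0-6 ALLOC][7-19 ALLOC][20-22 ALLOC][23-29 ALLOC][30-40 FREE]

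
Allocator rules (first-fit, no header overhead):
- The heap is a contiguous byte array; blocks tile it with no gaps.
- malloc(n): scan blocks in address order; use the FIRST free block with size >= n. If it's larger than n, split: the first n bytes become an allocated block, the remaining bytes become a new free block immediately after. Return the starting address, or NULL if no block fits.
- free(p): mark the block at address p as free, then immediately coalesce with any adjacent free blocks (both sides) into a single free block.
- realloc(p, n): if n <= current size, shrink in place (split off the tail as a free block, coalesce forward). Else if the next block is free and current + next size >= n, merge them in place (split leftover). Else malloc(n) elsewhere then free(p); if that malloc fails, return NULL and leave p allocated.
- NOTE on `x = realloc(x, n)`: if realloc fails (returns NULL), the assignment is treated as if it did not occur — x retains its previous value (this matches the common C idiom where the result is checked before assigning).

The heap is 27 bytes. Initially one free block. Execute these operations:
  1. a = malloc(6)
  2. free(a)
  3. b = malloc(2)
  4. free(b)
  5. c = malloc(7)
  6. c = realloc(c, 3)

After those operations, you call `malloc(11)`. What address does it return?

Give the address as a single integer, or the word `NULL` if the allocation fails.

Answer: 3

Derivation:
Op 1: a = malloc(6) -> a = 0; heap: [0-5 ALLOC][6-26 FREE]
Op 2: free(a) -> (freed a); heap: [0-26 FREE]
Op 3: b = malloc(2) -> b = 0; heap: [0-1 ALLOC][2-26 FREE]
Op 4: free(b) -> (freed b); heap: [0-26 FREE]
Op 5: c = malloc(7) -> c = 0; heap: [0-6 ALLOC][7-26 FREE]
Op 6: c = realloc(c, 3) -> c = 0; heap: [0-2 ALLOC][3-26 FREE]
malloc(11): first-fit scan over [0-2 ALLOC][3-26 FREE] -> 3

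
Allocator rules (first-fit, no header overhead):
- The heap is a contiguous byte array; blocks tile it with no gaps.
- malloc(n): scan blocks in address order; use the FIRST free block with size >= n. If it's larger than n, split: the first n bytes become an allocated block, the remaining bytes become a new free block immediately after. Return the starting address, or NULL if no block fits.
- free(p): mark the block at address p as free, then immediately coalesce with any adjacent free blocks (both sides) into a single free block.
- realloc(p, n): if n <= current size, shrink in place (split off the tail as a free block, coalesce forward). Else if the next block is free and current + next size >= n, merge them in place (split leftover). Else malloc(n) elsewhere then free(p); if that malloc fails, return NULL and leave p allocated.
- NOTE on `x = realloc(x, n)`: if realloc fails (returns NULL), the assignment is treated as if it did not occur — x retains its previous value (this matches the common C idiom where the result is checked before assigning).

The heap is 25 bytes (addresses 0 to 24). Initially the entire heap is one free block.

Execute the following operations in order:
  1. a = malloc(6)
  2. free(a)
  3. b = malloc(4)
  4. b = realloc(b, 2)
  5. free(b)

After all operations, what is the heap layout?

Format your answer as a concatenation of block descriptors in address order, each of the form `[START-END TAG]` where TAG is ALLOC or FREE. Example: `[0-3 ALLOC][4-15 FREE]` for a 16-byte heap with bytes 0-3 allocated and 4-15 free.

Answer: [0-24 FREE]

Derivation:
Op 1: a = malloc(6) -> a = 0; heap: [0-5 ALLOC][6-24 FREE]
Op 2: free(a) -> (freed a); heap: [0-24 FREE]
Op 3: b = malloc(4) -> b = 0; heap: [0-3 ALLOC][4-24 FREE]
Op 4: b = realloc(b, 2) -> b = 0; heap: [0-1 ALLOC][2-24 FREE]
Op 5: free(b) -> (freed b); heap: [0-24 FREE]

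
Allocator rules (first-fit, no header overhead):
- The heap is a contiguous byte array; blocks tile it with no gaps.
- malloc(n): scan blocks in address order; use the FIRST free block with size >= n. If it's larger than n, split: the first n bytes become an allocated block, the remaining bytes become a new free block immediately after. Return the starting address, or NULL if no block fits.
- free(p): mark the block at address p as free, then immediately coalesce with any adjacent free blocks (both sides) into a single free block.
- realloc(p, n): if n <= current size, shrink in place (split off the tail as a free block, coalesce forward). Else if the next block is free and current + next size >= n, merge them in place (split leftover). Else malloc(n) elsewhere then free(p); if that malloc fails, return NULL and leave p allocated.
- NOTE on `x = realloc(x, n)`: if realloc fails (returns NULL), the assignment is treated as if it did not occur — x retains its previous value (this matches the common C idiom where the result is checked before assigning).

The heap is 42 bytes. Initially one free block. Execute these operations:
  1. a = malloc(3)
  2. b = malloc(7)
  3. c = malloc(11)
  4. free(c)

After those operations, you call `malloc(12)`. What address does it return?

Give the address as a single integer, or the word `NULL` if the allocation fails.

Answer: 10

Derivation:
Op 1: a = malloc(3) -> a = 0; heap: [0-2 ALLOC][3-41 FREE]
Op 2: b = malloc(7) -> b = 3; heap: [0-2 ALLOC][3-9 ALLOC][10-41 FREE]
Op 3: c = malloc(11) -> c = 10; heap: [0-2 ALLOC][3-9 ALLOC][10-20 ALLOC][21-41 FREE]
Op 4: free(c) -> (freed c); heap: [0-2 ALLOC][3-9 ALLOC][10-41 FREE]
malloc(12): first-fit scan over [0-2 ALLOC][3-9 ALLOC][10-41 FREE] -> 10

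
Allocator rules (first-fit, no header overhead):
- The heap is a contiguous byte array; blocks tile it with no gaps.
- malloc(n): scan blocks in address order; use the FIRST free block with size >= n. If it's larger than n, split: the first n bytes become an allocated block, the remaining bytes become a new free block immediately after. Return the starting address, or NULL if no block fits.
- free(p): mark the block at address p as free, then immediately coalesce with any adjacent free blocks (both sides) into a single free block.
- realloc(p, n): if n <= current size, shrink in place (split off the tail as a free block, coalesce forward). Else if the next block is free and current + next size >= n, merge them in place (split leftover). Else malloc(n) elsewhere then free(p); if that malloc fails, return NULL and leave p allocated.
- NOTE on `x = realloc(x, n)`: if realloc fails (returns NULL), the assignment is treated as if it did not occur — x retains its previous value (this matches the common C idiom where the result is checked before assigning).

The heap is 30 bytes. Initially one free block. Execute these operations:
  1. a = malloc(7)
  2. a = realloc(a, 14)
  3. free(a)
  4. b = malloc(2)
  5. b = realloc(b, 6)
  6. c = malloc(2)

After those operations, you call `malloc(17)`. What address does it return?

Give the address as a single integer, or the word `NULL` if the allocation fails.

Answer: 8

Derivation:
Op 1: a = malloc(7) -> a = 0; heap: [0-6 ALLOC][7-29 FREE]
Op 2: a = realloc(a, 14) -> a = 0; heap: [0-13 ALLOC][14-29 FREE]
Op 3: free(a) -> (freed a); heap: [0-29 FREE]
Op 4: b = malloc(2) -> b = 0; heap: [0-1 ALLOC][2-29 FREE]
Op 5: b = realloc(b, 6) -> b = 0; heap: [0-5 ALLOC][6-29 FREE]
Op 6: c = malloc(2) -> c = 6; heap: [0-5 ALLOC][6-7 ALLOC][8-29 FREE]
malloc(17): first-fit scan over [0-5 ALLOC][6-7 ALLOC][8-29 FREE] -> 8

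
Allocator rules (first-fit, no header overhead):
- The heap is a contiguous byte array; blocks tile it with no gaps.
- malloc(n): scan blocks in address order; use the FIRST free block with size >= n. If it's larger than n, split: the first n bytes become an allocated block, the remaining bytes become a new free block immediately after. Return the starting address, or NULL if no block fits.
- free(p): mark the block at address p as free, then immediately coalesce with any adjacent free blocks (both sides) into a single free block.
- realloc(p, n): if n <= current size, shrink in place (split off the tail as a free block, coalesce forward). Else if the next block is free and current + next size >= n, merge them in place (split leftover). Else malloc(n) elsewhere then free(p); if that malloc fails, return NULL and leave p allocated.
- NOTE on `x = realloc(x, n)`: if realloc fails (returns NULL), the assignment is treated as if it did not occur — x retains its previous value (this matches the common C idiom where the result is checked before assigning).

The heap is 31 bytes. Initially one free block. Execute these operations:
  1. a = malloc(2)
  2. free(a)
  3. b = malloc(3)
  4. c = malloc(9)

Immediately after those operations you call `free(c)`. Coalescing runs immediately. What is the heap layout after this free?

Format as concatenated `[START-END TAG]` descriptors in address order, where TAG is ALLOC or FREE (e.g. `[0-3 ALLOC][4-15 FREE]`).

Answer: [0-2 ALLOC][3-30 FREE]

Derivation:
Op 1: a = malloc(2) -> a = 0; heap: [0-1 ALLOC][2-30 FREE]
Op 2: free(a) -> (freed a); heap: [0-30 FREE]
Op 3: b = malloc(3) -> b = 0; heap: [0-2 ALLOC][3-30 FREE]
Op 4: c = malloc(9) -> c = 3; heap: [0-2 ALLOC][3-11 ALLOC][12-30 FREE]
free(c): c = 3 -> block [3-11 ALLOC]; mark free, coalesce with adjacent free neighbors -> [0-2 ALLOC][3-30 FREE]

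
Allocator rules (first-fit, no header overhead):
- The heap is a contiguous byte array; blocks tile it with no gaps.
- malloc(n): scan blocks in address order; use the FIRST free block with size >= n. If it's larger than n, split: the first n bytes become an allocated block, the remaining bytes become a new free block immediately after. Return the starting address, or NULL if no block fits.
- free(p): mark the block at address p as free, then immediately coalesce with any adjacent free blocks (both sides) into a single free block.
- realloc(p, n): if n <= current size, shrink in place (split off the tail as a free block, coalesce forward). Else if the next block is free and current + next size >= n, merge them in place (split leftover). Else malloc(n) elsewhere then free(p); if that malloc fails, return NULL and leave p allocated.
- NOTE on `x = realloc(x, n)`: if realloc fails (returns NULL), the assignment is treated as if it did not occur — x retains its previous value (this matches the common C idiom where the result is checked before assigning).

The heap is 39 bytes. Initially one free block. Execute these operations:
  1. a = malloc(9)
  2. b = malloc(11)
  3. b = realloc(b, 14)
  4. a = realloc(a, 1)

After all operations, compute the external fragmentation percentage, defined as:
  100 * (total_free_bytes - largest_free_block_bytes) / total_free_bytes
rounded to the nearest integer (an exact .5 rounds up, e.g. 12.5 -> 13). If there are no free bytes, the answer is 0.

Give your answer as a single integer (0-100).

Answer: 33

Derivation:
Op 1: a = malloc(9) -> a = 0; heap: [0-8 ALLOC][9-38 FREE]
Op 2: b = malloc(11) -> b = 9; heap: [0-8 ALLOC][9-19 ALLOC][20-38 FREE]
Op 3: b = realloc(b, 14) -> b = 9; heap: [0-8 ALLOC][9-22 ALLOC][23-38 FREE]
Op 4: a = realloc(a, 1) -> a = 0; heap: [0-0 ALLOC][1-8 FREE][9-22 ALLOC][23-38 FREE]
Free blocks: [8 16] total_free=24 largest=16 -> 100*(24-16)/24 = 800/24 ≈ 33.333 -> rounds to 33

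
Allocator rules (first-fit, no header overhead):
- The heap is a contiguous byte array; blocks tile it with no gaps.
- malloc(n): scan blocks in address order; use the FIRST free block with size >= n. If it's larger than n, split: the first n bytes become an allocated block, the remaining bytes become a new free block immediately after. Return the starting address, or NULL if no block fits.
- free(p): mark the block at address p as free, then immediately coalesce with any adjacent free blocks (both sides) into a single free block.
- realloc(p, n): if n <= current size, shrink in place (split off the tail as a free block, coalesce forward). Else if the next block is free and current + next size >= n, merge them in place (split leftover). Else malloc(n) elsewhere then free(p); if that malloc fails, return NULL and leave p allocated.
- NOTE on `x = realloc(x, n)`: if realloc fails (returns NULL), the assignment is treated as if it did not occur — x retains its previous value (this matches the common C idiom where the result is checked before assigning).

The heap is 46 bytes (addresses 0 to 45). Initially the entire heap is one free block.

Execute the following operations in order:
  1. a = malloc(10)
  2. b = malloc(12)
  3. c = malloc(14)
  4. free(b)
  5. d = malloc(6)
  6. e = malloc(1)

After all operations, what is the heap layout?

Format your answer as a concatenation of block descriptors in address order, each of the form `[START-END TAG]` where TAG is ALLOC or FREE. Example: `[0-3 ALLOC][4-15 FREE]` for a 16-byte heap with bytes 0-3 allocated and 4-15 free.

Op 1: a = malloc(10) -> a = 0; heap: [0-9 ALLOC][10-45 FREE]
Op 2: b = malloc(12) -> b = 10; heap: [0-9 ALLOC][10-21 ALLOC][22-45 FREE]
Op 3: c = malloc(14) -> c = 22; heap: [0-9 ALLOC][10-21 ALLOC][22-35 ALLOC][36-45 FREE]
Op 4: free(b) -> (freed b); heap: [0-9 ALLOC][10-21 FREE][22-35 ALLOC][36-45 FREE]
Op 5: d = malloc(6) -> d = 10; heap: [0-9 ALLOC][10-15 ALLOC][16-21 FREE][22-35 ALLOC][36-45 FREE]
Op 6: e = malloc(1) -> e = 16; heap: [0-9 ALLOC][10-15 ALLOC][16-16 ALLOC][17-21 FREE][22-35 ALLOC][36-45 FREE]

Answer: [0-9 ALLOC][10-15 ALLOC][16-16 ALLOC][17-21 FREE][22-35 ALLOC][36-45 FREE]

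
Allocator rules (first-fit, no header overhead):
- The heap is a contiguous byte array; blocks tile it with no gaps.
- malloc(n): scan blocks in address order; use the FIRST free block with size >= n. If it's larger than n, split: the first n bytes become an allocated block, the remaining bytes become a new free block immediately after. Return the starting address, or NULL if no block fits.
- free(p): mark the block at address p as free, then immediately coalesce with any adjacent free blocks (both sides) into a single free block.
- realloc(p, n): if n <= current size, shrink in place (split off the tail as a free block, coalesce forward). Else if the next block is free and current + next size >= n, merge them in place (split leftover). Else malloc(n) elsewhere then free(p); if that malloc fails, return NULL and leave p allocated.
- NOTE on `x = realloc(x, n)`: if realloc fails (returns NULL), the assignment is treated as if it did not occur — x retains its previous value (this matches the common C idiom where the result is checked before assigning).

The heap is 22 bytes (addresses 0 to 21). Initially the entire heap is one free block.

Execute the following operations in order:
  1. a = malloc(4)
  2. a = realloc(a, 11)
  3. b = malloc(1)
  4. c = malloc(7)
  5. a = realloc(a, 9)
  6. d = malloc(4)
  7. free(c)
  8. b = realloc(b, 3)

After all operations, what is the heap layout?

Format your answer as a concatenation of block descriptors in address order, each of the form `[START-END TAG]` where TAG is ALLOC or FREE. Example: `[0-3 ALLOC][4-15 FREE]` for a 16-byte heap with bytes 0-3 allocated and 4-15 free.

Answer: [0-8 ALLOC][9-10 FREE][11-13 ALLOC][14-21 FREE]

Derivation:
Op 1: a = malloc(4) -> a = 0; heap: [0-3 ALLOC][4-21 FREE]
Op 2: a = realloc(a, 11) -> a = 0; heap: [0-10 ALLOC][11-21 FREE]
Op 3: b = malloc(1) -> b = 11; heap: [0-10 ALLOC][11-11 ALLOC][12-21 FREE]
Op 4: c = malloc(7) -> c = 12; heap: [0-10 ALLOC][11-11 ALLOC][12-18 ALLOC][19-21 FREE]
Op 5: a = realloc(a, 9) -> a = 0; heap: [0-8 ALLOC][9-10 FREE][11-11 ALLOC][12-18 ALLOC][19-21 FREE]
Op 6: d = malloc(4) -> d = NULL; heap: [0-8 ALLOC][9-10 FREE][11-11 ALLOC][12-18 ALLOC][19-21 FREE]
Op 7: free(c) -> (freed c); heap: [0-8 ALLOC][9-10 FREE][11-11 ALLOC][12-21 FREE]
Op 8: b = realloc(b, 3) -> b = 11; heap: [0-8 ALLOC][9-10 FREE][11-13 ALLOC][14-21 FREE]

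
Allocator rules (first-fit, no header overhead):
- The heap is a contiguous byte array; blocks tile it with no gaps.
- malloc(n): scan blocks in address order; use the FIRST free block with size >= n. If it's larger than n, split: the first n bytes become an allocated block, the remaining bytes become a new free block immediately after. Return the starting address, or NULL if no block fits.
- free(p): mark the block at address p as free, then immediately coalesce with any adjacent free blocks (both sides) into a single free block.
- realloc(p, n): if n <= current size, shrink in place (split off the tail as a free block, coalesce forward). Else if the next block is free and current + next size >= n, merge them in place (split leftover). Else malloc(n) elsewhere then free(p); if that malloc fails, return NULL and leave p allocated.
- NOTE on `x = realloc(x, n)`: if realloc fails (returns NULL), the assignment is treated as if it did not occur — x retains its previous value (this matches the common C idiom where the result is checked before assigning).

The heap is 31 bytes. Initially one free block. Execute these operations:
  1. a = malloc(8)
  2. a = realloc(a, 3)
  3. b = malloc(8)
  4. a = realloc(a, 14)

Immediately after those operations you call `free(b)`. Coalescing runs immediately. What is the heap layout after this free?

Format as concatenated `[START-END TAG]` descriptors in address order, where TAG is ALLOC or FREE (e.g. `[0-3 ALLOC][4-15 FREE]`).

Answer: [0-10 FREE][11-24 ALLOC][25-30 FREE]

Derivation:
Op 1: a = malloc(8) -> a = 0; heap: [0-7 ALLOC][8-30 FREE]
Op 2: a = realloc(a, 3) -> a = 0; heap: [0-2 ALLOC][3-30 FREE]
Op 3: b = malloc(8) -> b = 3; heap: [0-2 ALLOC][3-10 ALLOC][11-30 FREE]
Op 4: a = realloc(a, 14) -> a = 11; heap: [0-2 FREE][3-10 ALLOC][11-24 ALLOC][25-30 FREE]
free(b): b = 3 -> block [3-10 ALLOC]; mark free, coalesce with adjacent free neighbors -> [0-10 FREE][11-24 ALLOC][25-30 FREE]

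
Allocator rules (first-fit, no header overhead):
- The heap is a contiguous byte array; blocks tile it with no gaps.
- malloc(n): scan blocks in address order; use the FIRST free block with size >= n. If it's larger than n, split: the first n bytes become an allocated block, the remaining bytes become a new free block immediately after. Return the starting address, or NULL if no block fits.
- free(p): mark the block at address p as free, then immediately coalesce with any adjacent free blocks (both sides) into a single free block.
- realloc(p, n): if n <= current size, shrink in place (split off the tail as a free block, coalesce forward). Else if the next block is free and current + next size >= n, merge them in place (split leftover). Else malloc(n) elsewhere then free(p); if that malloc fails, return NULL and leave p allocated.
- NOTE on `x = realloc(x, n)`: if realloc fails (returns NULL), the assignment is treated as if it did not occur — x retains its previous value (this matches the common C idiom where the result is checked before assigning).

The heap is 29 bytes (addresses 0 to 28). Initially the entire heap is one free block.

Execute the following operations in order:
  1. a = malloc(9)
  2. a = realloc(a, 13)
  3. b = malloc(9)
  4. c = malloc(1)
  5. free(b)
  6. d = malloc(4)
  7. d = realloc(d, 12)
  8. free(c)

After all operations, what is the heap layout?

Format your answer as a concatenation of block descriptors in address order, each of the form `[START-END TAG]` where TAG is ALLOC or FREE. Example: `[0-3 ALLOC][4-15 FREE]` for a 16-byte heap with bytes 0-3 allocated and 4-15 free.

Op 1: a = malloc(9) -> a = 0; heap: [0-8 ALLOC][9-28 FREE]
Op 2: a = realloc(a, 13) -> a = 0; heap: [0-12 ALLOC][13-28 FREE]
Op 3: b = malloc(9) -> b = 13; heap: [0-12 ALLOC][13-21 ALLOC][22-28 FREE]
Op 4: c = malloc(1) -> c = 22; heap: [0-12 ALLOC][13-21 ALLOC][22-22 ALLOC][23-28 FREE]
Op 5: free(b) -> (freed b); heap: [0-12 ALLOC][13-21 FREE][22-22 ALLOC][23-28 FREE]
Op 6: d = malloc(4) -> d = 13; heap: [0-12 ALLOC][13-16 ALLOC][17-21 FREE][22-22 ALLOC][23-28 FREE]
Op 7: d = realloc(d, 12) -> NULL (d unchanged); heap: [0-12 ALLOC][13-16 ALLOC][17-21 FREE][22-22 ALLOC][23-28 FREE]
Op 8: free(c) -> (freed c); heap: [0-12 ALLOC][13-16 ALLOC][17-28 FREE]

Answer: [0-12 ALLOC][13-16 ALLOC][17-28 FREE]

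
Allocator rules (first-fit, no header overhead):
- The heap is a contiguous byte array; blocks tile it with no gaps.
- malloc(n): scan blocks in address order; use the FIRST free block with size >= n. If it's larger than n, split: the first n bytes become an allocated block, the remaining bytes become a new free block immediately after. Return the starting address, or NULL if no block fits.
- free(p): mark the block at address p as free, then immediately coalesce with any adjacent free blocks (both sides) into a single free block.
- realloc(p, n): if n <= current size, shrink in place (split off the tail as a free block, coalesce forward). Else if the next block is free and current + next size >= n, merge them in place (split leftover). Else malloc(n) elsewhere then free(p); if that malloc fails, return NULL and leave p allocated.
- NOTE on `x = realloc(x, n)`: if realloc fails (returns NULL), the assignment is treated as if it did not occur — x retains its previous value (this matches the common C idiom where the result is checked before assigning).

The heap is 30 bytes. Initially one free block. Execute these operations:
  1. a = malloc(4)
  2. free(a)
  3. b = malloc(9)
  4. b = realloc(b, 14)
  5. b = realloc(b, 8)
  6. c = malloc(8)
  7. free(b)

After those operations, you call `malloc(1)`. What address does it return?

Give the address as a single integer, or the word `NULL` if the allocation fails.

Answer: 0

Derivation:
Op 1: a = malloc(4) -> a = 0; heap: [0-3 ALLOC][4-29 FREE]
Op 2: free(a) -> (freed a); heap: [0-29 FREE]
Op 3: b = malloc(9) -> b = 0; heap: [0-8 ALLOC][9-29 FREE]
Op 4: b = realloc(b, 14) -> b = 0; heap: [0-13 ALLOC][14-29 FREE]
Op 5: b = realloc(b, 8) -> b = 0; heap: [0-7 ALLOC][8-29 FREE]
Op 6: c = malloc(8) -> c = 8; heap: [0-7 ALLOC][8-15 ALLOC][16-29 FREE]
Op 7: free(b) -> (freed b); heap: [0-7 FREE][8-15 ALLOC][16-29 FREE]
malloc(1): first-fit scan over [0-7 FREE][8-15 ALLOC][16-29 FREE] -> 0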